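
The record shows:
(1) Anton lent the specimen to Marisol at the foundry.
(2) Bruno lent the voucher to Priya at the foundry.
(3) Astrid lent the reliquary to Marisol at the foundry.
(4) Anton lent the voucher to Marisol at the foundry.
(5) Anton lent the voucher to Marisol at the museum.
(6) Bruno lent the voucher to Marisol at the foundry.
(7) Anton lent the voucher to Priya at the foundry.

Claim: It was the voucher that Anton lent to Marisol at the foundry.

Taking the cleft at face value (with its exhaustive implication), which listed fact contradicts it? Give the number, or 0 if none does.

1

The cleft puts "the voucher" in focus and presupposes the open proposition with same agent, recipient, setting (Anton / Marisol / at the foundry).
The exhaustive reading says no other thing fits that background.
But fact (1) also has same agent, recipient, setting (Anton / Marisol / at the foundry), with thing = the specimen — so the exhaustive reading fails.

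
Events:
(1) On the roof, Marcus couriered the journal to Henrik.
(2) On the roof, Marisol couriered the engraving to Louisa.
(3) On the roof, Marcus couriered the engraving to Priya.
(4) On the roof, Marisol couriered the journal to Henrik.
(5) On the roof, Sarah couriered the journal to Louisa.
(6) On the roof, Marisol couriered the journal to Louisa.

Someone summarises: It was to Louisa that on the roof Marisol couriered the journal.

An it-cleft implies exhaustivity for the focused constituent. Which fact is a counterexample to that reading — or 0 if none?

4

The cleft puts "Louisa" in focus and presupposes the open proposition with agent = Marisol, thing = the journal, setting = on the roof.
Exhaustivity: Louisa is the only recipient satisfying that background.
Fact (4) shares the background but with recipient = Henrik; exhaustivity is violated.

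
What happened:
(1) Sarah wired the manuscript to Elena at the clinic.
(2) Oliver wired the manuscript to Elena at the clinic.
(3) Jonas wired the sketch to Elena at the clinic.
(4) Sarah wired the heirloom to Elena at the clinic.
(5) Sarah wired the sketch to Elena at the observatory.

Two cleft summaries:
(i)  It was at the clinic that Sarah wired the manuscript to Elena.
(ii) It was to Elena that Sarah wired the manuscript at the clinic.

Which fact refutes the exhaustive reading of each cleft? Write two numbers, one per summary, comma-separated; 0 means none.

Summary (i) focuses "at the clinic" (the setting); background agent = Sarah, thing = the manuscript, recipient = Elena. No fact matches that background with a different setting, so 0.
Summary (ii) focuses "Elena" (the recipient); background agent = Sarah, thing = the manuscript, setting = at the clinic. No fact matches that background with a different recipient, so 0.

0, 0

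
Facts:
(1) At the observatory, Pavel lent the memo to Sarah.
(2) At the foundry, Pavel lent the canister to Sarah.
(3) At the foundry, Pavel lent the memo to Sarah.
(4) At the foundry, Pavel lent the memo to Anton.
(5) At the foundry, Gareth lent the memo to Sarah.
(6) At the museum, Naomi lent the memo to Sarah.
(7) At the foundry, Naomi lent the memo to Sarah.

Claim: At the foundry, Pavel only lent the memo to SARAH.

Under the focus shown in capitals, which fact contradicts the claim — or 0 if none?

4

Focus (in capitals) is "Sarah" — the recipient. "Only" excludes alternative recipients while holding fixed same agent, thing, setting (Pavel / the memo / at the foundry).
Fact (4) shares the background but differs in recipient (Anton) — a counterexample.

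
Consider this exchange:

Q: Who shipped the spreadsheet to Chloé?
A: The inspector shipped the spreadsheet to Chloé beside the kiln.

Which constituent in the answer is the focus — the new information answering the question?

the inspector

The wh-word "who" asks about the subject (agent).
In the answer, "the spreadsheet" and "to Chloé" are given — repeated from the question.
"beside the kiln" is also new, but it specifies the location, which is not what the question asks about — so it is not the focus.
The constituent filling the subject (agent) gap is "the inspector"; that is the focus.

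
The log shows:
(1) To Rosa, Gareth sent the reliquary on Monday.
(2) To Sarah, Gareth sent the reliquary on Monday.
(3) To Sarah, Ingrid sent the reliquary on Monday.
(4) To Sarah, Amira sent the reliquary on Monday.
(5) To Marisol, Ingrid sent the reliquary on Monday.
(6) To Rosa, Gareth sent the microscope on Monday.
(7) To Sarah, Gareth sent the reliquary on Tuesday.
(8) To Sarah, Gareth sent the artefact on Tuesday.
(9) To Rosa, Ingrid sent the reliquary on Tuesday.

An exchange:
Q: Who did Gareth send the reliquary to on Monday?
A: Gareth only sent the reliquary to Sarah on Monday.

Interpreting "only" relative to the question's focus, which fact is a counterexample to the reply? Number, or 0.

1

The question "Who did ... to ...?" targets the recipient, so in the reply the focus falls on "Sarah".
So "only" ranges over recipients; the rest (agent = Gareth, thing = the reliquary, setting = on Monday) is presupposed.
Fact (1) shares the background with a different recipient (Rosa) — counterexample.
(Fact (7) would refute a reading with focus on the setting — but that is not what the question asks.)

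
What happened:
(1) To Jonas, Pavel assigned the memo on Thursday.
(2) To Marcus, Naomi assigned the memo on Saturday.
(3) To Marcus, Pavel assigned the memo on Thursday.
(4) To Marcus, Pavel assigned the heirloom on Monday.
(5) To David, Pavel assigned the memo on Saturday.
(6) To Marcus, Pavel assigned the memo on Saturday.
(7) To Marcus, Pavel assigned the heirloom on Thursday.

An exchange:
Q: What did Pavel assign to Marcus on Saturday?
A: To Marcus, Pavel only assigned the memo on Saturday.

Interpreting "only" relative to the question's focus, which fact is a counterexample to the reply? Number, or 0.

Answering "What did ...?" puts focus on the thing — here, "the memo".
So "only" ranges over things; the rest (agent = Pavel, recipient = Marcus, setting = on Saturday) is presupposed.
No listed fact shares that background with another thing. Nothing contradicts the reply.
(Fact (5) would refute a reading with focus on the recipient — but that is not what the question asks.)

0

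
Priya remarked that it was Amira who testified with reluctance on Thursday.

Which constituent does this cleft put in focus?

Amira

In an it-cleft "It was X that/who ...", the clefted constituent X is the focus; the that/who-clause expresses the presupposed open proposition.
Here the focus is "Amira". The backgrounded (presupposed) material includes "on Thursday" and "with reluctance".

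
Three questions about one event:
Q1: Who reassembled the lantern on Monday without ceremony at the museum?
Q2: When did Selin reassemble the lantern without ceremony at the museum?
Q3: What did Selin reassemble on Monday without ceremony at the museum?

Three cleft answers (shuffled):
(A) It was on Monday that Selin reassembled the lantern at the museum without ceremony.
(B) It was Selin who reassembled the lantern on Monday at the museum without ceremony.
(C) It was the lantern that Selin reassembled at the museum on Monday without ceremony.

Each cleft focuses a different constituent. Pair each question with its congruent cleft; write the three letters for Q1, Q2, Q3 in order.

Q1 asks about the subject (agent); cleft (B) focuses "Selin", which is the subject (agent) — so Q1 → B.
Q2 asks about the time; cleft (A) focuses "on Monday", which is the time — so Q2 → A.
Q3 asks about the direct object; cleft (C) focuses "the lantern", which is the direct object — so Q3 → C.
Mapping: Q1→B, Q2→A, Q3→C.

BAC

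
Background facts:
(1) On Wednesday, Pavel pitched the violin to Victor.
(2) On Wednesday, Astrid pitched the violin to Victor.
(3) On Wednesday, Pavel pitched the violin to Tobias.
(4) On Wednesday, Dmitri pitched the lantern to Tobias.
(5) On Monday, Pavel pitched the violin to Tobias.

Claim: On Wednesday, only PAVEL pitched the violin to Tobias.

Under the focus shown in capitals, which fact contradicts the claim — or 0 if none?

0

Focus (in capitals) is "Pavel" — the agent. "Only" excludes alternative agents while holding fixed the violin as thing and Tobias as recipient and on Wednesday as setting.
Every other fact changes something in the background, not just the agent. Nothing refutes the claim.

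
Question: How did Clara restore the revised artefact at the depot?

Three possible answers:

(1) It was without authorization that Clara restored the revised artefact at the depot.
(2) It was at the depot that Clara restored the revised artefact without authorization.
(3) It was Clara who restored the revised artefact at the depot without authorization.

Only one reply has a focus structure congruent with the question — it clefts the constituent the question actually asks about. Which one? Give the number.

1

The question word "how" targets the manner.
Option (1) clefts "without authorization" — that matches what the question asks about.
Option (2) clefts "at the depot" — the location, not what was asked.
Option (3) clefts "Clara" — the subject (agent), not what was asked.
So the congruent reply is (1).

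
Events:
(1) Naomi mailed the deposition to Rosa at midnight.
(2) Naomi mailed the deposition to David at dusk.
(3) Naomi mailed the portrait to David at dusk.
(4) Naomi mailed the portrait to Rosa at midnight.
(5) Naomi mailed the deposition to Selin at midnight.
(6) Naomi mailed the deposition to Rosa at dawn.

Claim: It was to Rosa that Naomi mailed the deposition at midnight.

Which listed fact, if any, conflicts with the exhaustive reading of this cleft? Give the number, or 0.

The cleft puts "Rosa" in focus and presupposes the open proposition with Naomi as agent and the deposition as thing and at midnight as setting.
Exhaustivity: Rosa is the only recipient satisfying that background.
But fact (5) also has Naomi as agent and the deposition as thing and at midnight as setting, with recipient = Selin — so the exhaustive reading fails.

5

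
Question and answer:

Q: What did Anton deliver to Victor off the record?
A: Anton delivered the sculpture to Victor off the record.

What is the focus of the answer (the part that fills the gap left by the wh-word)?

the sculpture

The wh-word "what" asks about the direct object.
In the answer, "Anton", "to Victor" and "off the record" are given — repeated from the question.
The constituent filling the direct object gap is "the sculpture"; that is the focus and would carry nuclear stress.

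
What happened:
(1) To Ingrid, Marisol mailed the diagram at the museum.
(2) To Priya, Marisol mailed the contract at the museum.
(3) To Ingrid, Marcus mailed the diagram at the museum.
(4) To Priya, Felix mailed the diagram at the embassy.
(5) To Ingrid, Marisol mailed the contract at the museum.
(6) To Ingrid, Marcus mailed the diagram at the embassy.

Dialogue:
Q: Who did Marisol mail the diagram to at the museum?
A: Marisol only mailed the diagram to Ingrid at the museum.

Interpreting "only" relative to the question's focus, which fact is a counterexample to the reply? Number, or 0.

Answering "Who did ... to ...?" puts focus on the recipient — here, "Ingrid".
So "only" ranges over recipients; the rest (agent = Marisol, thing = the diagram, setting = at the museum) is presupposed.
No fact keeps agent = Marisol, thing = the diagram, setting = at the museum while changing the recipient; every other fact differs on something backgrounded. The reply stands.
(Fact (5) would refute a reading with focus on the thing — but that is not what the question asks.)

0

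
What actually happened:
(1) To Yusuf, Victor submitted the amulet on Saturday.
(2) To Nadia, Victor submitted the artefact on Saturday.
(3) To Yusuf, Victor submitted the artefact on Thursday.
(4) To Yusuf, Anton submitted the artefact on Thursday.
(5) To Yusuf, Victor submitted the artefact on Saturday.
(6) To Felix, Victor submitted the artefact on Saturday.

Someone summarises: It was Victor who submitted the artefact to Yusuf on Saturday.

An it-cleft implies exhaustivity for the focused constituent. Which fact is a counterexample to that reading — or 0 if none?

The cleft puts "Victor" in focus and presupposes the open proposition with thing = the artefact, recipient = Yusuf, setting = on Saturday.
Exhaustivity: Victor is the only agent satisfying that background.
No listed fact matches the background with a different agent. Exhaustivity holds.

0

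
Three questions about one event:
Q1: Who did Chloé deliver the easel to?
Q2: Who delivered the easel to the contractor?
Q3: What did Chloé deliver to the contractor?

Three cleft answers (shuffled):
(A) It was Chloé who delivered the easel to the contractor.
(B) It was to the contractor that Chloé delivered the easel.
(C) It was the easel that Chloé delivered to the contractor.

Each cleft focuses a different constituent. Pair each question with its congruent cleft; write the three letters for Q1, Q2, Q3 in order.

Q1 asks about the recipient; cleft (B) focuses "to the contractor", which is the recipient — so Q1 → B.
Q2 asks about the subject (agent); cleft (A) focuses "Chloé", which is the subject (agent) — so Q2 → A.
Q3 asks about the direct object; cleft (C) focuses "the easel", which is the direct object — so Q3 → C.
Mapping: Q1→B, Q2→A, Q3→C.

BAC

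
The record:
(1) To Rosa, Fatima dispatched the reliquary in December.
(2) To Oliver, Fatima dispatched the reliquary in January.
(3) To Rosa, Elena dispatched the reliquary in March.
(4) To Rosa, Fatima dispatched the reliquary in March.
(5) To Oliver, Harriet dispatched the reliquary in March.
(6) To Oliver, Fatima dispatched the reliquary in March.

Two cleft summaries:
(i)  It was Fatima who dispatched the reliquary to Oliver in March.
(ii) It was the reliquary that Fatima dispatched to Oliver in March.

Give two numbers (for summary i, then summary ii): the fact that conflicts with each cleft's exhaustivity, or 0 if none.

(i): focus "Fatima". Looking for same thing, recipient, setting (the reliquary / Oliver / in March) with some other agent — fact (5) has Harriet there. Refuted.
(ii): focus "the reliquary". No fact shares same agent, recipient, setting (Fatima / Oliver / in March) with a different thing. 0.

5, 0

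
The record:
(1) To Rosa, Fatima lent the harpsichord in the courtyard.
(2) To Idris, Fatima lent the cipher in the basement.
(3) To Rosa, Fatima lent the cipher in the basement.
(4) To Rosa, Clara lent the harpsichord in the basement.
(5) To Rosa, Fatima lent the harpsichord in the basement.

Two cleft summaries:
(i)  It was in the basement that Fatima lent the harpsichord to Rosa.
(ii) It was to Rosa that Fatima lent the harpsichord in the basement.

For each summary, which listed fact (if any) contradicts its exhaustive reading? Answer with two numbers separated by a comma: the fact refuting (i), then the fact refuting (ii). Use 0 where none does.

Summary (i) focuses "in the basement" (the setting); background same agent, thing, recipient (Fatima / the harpsichord / Rosa). Fact (1) matches that background with setting = in the courtyard — refutes (i).
Summary (ii) focuses "Rosa" (the recipient); background same agent, thing, setting (Fatima / the harpsichord / in the basement). No fact matches that background with a different recipient, so 0.

1, 0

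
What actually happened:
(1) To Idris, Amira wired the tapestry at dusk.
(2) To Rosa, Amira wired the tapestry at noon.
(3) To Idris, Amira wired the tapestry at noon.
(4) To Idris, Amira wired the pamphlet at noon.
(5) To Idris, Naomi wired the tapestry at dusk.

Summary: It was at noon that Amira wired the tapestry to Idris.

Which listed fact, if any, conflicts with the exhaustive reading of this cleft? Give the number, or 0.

Focus of the cleft: "at noon" (the setting). Presupposed background: agent = Amira, thing = the tapestry, recipient = Idris.
The exhaustive reading says no other setting fits that background.
But fact (1) also has agent = Amira, thing = the tapestry, recipient = Idris, with setting = at dusk — so the exhaustive reading fails.

1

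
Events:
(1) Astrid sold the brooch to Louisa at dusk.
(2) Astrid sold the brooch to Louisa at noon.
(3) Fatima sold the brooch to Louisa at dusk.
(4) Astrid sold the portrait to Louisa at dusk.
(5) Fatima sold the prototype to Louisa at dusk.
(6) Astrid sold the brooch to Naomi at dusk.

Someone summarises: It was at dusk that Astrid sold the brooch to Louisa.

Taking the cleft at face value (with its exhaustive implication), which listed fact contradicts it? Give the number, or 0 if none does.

Focus of the cleft: "at dusk" (the setting). Presupposed background: Astrid as agent and the brooch as thing and Louisa as recipient.
The exhaustive reading says no other setting fits that background.
But fact (2) also has Astrid as agent and the brooch as thing and Louisa as recipient, with setting = at noon — so the exhaustive reading fails.

2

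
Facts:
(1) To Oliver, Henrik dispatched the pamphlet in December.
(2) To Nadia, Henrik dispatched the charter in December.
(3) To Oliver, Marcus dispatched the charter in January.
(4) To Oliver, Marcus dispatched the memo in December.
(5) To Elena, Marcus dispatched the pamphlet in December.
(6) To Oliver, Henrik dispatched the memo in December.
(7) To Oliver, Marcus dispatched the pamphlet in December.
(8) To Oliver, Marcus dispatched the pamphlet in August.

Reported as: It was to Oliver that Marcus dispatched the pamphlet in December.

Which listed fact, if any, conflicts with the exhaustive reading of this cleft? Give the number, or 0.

5

Focus of the cleft: "Oliver" (the recipient). Presupposed background: Marcus as agent and the pamphlet as thing and in December as setting.
Exhaustivity: Oliver is the only recipient satisfying that background.
But fact (5) also has Marcus as agent and the pamphlet as thing and in December as setting, with recipient = Elena — so the exhaustive reading fails.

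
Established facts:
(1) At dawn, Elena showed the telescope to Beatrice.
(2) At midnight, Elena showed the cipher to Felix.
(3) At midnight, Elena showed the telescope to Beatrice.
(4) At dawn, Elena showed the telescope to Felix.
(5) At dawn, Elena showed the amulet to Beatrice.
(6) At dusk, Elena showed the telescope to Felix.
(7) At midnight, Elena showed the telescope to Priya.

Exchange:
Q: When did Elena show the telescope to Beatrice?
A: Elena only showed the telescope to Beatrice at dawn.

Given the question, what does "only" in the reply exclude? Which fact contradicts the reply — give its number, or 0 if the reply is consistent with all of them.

3

Answering "When did ...?" puts focus on the setting — here, "at dawn".
"Only" then excludes alternative settings while the background — Elena as agent and the telescope as thing and Beatrice as recipient — is held fixed.
Fact (3) keeps Elena as agent and the telescope as thing and Beatrice as recipient but has setting = at midnight; that refutes the reply.
(Fact (4) would refute a reading with focus on the recipient — but that is not what the question asks.)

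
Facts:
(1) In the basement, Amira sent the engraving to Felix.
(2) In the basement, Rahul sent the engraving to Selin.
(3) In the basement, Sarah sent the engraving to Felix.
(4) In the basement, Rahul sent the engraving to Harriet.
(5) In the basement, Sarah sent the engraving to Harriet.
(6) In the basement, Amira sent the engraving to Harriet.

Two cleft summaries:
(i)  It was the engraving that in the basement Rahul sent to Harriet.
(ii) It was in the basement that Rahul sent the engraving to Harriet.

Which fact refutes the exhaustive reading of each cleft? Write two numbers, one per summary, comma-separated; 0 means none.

0, 0

(i): focus "the engraving". No fact shares same agent, recipient, setting (Rahul / Harriet / in the basement) with a different thing. 0.
(ii): focus "in the basement". No fact shares same agent, thing, recipient (Rahul / the engraving / Harriet) with a different setting. 0.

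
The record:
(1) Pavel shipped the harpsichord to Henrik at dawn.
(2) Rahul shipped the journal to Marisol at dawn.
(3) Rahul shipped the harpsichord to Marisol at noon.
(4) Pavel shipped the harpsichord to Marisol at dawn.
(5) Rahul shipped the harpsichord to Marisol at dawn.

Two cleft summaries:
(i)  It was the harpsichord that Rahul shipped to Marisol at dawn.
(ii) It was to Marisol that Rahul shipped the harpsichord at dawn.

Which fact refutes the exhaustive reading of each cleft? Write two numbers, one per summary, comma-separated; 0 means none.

2, 0

Summary (i) focuses "the harpsichord" (the thing); background agent = Rahul, recipient = Marisol, setting = at dawn. Fact (2) matches that background with thing = the journal — refutes (i).
Summary (ii) focuses "Marisol" (the recipient); background agent = Rahul, thing = the harpsichord, setting = at dawn. No fact matches that background with a different recipient, so 0.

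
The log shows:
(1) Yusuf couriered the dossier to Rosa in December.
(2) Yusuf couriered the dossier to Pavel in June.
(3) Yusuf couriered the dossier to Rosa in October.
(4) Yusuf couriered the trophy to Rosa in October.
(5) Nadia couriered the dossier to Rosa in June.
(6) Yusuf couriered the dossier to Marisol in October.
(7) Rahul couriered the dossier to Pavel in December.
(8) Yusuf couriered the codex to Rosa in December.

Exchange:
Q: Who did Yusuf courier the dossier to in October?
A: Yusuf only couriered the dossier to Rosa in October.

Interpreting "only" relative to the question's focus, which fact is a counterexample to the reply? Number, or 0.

6

The question "Who did ... to ...?" targets the recipient, so in the reply the focus falls on "Rosa".
"Only" then excludes alternative recipients while the background — same agent, thing, setting (Yusuf / the dossier / in October) — is held fixed.
Fact (6) keeps same agent, thing, setting (Yusuf / the dossier / in October) but has recipient = Marisol; that refutes the reply.
(Fact (1) would refute a reading with focus on the setting — but that is not what the question asks.)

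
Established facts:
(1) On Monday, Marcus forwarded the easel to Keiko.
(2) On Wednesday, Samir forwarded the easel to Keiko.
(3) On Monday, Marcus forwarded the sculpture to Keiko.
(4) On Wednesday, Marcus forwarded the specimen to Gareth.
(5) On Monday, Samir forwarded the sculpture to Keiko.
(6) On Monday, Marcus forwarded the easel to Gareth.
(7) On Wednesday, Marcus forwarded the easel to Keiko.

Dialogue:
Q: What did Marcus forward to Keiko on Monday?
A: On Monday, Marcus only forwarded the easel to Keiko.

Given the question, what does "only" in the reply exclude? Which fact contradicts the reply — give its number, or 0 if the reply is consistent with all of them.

3

Answering "What did ...?" puts focus on the thing — here, "the easel".
"Only" then excludes alternative things while the background — agent = Marcus, recipient = Keiko, setting = on Monday — is held fixed.
Fact (3) shares the background with a different thing (the sculpture) — counterexample.
(Fact (6) would refute a reading with focus on the recipient — but that is not what the question asks.)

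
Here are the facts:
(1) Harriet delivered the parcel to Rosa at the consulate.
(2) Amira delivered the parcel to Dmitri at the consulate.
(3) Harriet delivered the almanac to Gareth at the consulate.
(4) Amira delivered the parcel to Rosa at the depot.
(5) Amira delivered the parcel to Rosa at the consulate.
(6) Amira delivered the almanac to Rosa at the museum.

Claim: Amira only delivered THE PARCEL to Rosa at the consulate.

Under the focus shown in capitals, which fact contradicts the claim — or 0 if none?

0

Focus (in capitals) is "the parcel" — the thing. "Only" excludes alternative things while holding fixed Amira as agent and Rosa as recipient and at the consulate as setting.
Every other fact changes something in the background, not just the thing. Nothing refutes the claim.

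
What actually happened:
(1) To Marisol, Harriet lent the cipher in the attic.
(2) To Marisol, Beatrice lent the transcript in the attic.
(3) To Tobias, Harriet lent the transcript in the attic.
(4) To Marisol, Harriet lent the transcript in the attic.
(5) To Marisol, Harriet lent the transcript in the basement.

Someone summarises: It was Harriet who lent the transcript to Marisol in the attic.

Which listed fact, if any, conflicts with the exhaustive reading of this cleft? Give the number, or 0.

The cleft puts "Harriet" in focus and presupposes the open proposition with same thing, recipient, setting (the transcript / Marisol / in the attic).
The exhaustive reading says no other agent fits that background.
But fact (2) also has same thing, recipient, setting (the transcript / Marisol / in the attic), with agent = Beatrice — so the exhaustive reading fails.

2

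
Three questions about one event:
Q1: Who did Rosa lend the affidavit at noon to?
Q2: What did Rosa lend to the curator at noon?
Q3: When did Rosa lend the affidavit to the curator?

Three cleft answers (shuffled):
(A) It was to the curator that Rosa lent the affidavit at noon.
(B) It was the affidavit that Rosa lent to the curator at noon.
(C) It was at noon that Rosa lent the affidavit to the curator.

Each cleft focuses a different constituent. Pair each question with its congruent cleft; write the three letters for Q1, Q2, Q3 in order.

Q1 asks about the recipient; cleft (A) focuses "to the curator", which is the recipient — so Q1 → A.
Q2 asks about the direct object; cleft (B) focuses "the affidavit", which is the direct object — so Q2 → B.
Q3 asks about the time; cleft (C) focuses "at noon", which is the time — so Q3 → C.
Mapping: Q1→A, Q2→B, Q3→C.

ABC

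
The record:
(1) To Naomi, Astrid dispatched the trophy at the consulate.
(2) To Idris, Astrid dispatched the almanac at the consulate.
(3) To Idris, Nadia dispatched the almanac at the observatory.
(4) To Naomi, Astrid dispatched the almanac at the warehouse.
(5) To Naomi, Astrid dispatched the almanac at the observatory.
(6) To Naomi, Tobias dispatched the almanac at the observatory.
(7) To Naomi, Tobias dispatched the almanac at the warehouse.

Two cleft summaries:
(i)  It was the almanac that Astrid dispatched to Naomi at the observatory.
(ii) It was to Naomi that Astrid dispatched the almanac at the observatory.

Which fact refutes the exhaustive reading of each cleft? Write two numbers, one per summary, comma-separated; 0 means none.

(i): focus "the almanac". No fact shares agent = Astrid, recipient = Naomi, setting = at the observatory with a different thing. 0.
(ii): focus "Naomi". No fact shares agent = Astrid, thing = the almanac, setting = at the observatory with a different recipient. 0.

0, 0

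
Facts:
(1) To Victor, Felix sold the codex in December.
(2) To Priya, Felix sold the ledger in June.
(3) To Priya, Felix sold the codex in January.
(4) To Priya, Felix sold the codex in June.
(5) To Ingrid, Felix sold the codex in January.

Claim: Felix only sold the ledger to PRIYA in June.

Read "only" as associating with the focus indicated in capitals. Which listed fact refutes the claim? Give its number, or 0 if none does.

The capitals mark "Priya" as focus. So "only" rules out other recipients, with the rest (agent = Felix, thing = the ledger, setting = in June) as background.
Every other fact changes something in the background, not just the recipient. Nothing refutes the claim.

0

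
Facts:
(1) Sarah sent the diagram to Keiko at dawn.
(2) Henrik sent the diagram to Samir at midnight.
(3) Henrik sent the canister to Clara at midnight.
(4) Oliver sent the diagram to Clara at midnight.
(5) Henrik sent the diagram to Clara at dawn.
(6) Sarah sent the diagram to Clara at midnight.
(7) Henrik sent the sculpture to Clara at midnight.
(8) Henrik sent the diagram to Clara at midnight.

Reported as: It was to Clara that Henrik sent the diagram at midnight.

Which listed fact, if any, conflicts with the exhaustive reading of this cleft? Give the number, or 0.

2

Focus of the cleft: "Clara" (the recipient). Presupposed background: Henrik as agent and the diagram as thing and at midnight as setting.
Exhaustivity: Clara is the only recipient satisfying that background.
Fact (2) shares the background but with recipient = Samir; exhaustivity is violated.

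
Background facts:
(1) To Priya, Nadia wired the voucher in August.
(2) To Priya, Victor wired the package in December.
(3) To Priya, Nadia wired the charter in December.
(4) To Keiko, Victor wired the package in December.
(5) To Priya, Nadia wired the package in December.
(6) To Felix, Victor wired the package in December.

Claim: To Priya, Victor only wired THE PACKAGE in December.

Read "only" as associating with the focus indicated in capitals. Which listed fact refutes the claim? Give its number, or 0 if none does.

0

Focus (in capitals) is "the package" — the thing. "Only" excludes alternative things while holding fixed same agent, recipient, setting (Victor / Priya / in December).
Every other fact changes something in the background, not just the thing. Nothing refutes the claim.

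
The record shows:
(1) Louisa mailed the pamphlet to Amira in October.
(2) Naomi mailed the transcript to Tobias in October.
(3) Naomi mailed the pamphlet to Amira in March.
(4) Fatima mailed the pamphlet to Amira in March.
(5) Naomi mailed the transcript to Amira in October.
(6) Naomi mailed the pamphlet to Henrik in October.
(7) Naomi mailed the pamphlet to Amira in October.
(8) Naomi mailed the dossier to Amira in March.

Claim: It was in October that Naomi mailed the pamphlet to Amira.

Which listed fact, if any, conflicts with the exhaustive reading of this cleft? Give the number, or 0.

Focus of the cleft: "in October" (the setting). Presupposed background: agent = Naomi, thing = the pamphlet, recipient = Amira.
The exhaustive reading says no other setting fits that background.
Fact (3) shares the background but with setting = in March; exhaustivity is violated.

3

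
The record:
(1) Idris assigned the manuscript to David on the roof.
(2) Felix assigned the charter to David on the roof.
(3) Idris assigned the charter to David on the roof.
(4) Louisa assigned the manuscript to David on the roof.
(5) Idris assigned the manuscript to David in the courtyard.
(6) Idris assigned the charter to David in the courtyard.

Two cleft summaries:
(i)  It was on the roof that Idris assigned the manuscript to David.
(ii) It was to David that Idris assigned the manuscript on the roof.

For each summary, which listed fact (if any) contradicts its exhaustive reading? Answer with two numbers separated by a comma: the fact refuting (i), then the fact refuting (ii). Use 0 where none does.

5, 0

Summary (i) focuses "on the roof" (the setting); background Idris as agent and the manuscript as thing and David as recipient. Fact (5) matches that background with setting = in the courtyard — refutes (i).
Summary (ii) focuses "David" (the recipient); background Idris as agent and the manuscript as thing and on the roof as setting. No fact matches that background with a different recipient, so 0.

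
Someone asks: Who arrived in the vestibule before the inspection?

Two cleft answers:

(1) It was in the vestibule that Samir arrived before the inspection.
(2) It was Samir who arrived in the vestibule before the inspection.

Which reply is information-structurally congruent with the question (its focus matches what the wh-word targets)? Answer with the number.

2

The question word "who" targets the subject (agent).
Option (1) clefts "in the vestibule" — the location, not what was asked.
Option (2) clefts "Samir" — that matches what the question asks about.
So the congruent reply is (2).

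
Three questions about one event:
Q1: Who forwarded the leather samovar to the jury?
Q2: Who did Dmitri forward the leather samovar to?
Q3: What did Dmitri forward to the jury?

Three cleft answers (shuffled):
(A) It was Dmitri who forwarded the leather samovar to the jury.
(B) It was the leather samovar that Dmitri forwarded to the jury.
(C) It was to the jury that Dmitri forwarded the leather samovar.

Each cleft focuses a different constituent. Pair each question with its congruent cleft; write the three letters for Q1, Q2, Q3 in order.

ACB

Q1 asks about the subject (agent); cleft (A) focuses "Dmitri", which is the subject (agent) — so Q1 → A.
Q2 asks about the recipient; cleft (C) focuses "to the jury", which is the recipient — so Q2 → C.
Q3 asks about the direct object; cleft (B) focuses "the leather samovar", which is the direct object — so Q3 → B.
Mapping: Q1→A, Q2→C, Q3→B.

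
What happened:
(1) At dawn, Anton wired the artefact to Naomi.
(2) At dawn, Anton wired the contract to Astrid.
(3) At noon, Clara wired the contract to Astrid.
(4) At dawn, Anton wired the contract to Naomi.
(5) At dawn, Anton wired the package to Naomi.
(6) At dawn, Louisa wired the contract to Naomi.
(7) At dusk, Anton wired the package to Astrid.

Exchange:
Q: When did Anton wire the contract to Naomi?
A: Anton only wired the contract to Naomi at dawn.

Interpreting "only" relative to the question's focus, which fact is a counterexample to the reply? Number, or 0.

0

The question "When did ...?" targets the setting, so in the reply the focus falls on "at dawn".
So "only" ranges over settings; the rest (same agent, thing, recipient (Anton / the contract / Naomi)) is presupposed.
No listed fact shares that background with another setting. Nothing contradicts the reply.
(Fact (2) would refute a reading with focus on the recipient — but that is not what the question asks.)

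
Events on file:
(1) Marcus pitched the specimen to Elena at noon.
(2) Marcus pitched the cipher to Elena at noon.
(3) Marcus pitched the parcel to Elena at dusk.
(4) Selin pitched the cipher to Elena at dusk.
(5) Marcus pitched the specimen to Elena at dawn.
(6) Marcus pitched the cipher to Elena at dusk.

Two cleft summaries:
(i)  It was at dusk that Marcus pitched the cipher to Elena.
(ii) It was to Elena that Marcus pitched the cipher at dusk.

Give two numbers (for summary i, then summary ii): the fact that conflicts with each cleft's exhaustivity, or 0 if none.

2, 0

(i): focus "at dusk". Looking for agent = Marcus, thing = the cipher, recipient = Elena with some other setting — fact (2) has at noon there. Refuted.
(ii): focus "Elena". No fact shares agent = Marcus, thing = the cipher, setting = at dusk with a different recipient. 0.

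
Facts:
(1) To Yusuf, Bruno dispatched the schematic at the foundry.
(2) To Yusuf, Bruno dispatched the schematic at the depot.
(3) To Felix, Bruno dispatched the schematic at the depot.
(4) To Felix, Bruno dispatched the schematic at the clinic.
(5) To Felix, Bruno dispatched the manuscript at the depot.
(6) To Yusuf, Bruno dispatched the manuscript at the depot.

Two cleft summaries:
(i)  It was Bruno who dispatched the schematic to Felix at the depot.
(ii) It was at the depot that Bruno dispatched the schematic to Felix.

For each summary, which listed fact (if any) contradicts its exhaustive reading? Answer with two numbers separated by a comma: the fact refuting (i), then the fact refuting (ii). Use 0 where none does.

0, 4

Summary (i) focuses "Bruno" (the agent); background thing = the schematic, recipient = Felix, setting = at the depot. No fact matches that background with a different agent, so 0.
Summary (ii) focuses "at the depot" (the setting); background agent = Bruno, thing = the schematic, recipient = Felix. Fact (4) matches that background with setting = at the clinic — refutes (ii).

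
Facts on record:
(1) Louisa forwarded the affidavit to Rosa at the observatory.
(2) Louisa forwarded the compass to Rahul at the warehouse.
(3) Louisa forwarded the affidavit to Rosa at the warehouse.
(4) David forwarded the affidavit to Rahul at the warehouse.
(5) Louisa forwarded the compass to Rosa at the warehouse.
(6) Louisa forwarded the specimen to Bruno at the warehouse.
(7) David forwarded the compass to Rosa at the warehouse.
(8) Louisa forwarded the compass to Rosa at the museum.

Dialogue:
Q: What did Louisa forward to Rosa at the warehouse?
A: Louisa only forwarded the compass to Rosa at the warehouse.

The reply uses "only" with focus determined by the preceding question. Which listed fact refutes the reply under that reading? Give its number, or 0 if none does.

The question "What did ...?" targets the thing, so in the reply the focus falls on "the compass".
"Only" then excludes alternative things while the background — Louisa as agent and Rosa as recipient and at the warehouse as setting — is held fixed.
Fact (3) keeps Louisa as agent and Rosa as recipient and at the warehouse as setting but has thing = the affidavit; that refutes the reply.
(Fact (8) would refute a reading with focus on the setting — but that is not what the question asks.)

3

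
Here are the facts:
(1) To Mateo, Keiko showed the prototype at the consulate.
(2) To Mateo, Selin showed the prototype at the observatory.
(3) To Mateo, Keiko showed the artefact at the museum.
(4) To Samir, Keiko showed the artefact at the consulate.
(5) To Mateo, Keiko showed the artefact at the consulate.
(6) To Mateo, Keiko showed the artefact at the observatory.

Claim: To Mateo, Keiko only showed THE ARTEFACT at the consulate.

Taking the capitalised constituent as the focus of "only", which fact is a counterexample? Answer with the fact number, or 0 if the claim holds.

The capitals mark "the artefact" as focus. So "only" rules out other things, with the rest (same agent, recipient, setting (Keiko / Mateo / at the consulate)) as background.
Fact (1) matches on same agent, recipient, setting (Keiko / Mateo / at the consulate), but has thing = the prototype instead. That refutes the claim.

1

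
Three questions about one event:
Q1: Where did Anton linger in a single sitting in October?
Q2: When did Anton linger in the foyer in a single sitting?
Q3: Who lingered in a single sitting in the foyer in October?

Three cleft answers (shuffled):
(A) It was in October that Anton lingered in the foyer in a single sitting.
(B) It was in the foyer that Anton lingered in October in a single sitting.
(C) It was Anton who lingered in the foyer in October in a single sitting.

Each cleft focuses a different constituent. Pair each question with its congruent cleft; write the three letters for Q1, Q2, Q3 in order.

BAC

Q1 asks about the location; cleft (B) focuses "in the foyer", which is the location — so Q1 → B.
Q2 asks about the time; cleft (A) focuses "in October", which is the time — so Q2 → A.
Q3 asks about the subject (agent); cleft (C) focuses "Anton", which is the subject (agent) — so Q3 → C.
Mapping: Q1→B, Q2→A, Q3→C.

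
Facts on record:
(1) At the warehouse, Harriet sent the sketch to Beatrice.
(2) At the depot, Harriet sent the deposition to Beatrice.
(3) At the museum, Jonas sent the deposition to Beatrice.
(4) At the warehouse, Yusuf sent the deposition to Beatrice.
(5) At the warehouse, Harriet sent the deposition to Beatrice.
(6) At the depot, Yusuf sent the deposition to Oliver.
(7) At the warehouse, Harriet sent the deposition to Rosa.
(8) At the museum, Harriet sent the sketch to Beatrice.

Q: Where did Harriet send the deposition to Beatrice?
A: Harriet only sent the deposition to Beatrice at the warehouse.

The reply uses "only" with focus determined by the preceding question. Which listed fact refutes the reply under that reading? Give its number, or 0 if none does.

Answering "Where did ...?" puts focus on the setting — here, "at the warehouse".
"Only" then excludes alternative settings while the background — Harriet as agent and the deposition as thing and Beatrice as recipient — is held fixed.
Fact (2) shares the background with a different setting (at the depot) — counterexample.
(Fact (1) would refute a reading with focus on the thing — but that is not what the question asks.)

2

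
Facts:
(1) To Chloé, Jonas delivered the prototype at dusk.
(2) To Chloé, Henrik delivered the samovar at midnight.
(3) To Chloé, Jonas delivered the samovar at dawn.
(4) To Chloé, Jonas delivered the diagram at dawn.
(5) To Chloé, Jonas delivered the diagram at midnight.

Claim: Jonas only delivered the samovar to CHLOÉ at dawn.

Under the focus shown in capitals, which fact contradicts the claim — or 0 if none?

The capitals mark "Chloé" as focus. So "only" rules out other recipients, with the rest (same agent, thing, setting (Jonas / the samovar / at dawn)) as background.
No fact matches same agent, thing, setting (Jonas / the samovar / at dawn) with a different recipient — every other fact differs on at least one backgrounded slot. So no fact refutes it.

0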